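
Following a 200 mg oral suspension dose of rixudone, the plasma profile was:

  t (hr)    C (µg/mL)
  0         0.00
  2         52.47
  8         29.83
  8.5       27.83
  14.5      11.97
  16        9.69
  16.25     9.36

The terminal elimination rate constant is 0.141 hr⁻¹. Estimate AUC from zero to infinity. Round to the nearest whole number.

Trapezoidal AUC_0→16.25:
  [0→2]: (0.00+52.47)/2 × 2 = 52.47
  [2→8]: (52.47+29.83)/2 × 6 = 246.9
  [8→8.5]: (29.83+27.83)/2 × 0.5 = 14.415
  [8.5→14.5]: (27.83+11.97)/2 × 6 = 119.4
  [14.5→16]: (11.97+9.69)/2 × 1.5 = 16.245
  [16→16.25]: (9.69+9.36)/2 × 0.25 = 2.38125
  Sum = 451.81125 µg/mL·hr
Extrapolated tail: C_last / k_e = 9.36 / 0.141 = 66.383
AUC_0→∞ = 451.81125 + 66.383 = 518.19425 µg/mL·hr

AUC = 518 µg/mL·hr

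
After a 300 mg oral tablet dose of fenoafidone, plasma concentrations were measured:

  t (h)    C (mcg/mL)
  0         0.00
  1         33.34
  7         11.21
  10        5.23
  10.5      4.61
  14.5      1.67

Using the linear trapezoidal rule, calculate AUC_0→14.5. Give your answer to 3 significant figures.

Trapezoidal AUC_0→14.5:
  [0→1]: (0.00+33.34)/2 × 1 = 16.67
  [1→7]: (33.34+11.21)/2 × 6 = 133.65
  [7→10]: (11.21+5.23)/2 × 3 = 24.66
  [10→10.5]: (5.23+4.61)/2 × 0.5 = 2.46
  [10.5→14.5]: (4.61+1.67)/2 × 4 = 12.56
  Sum = 190.0 mcg/mL·h

AUC = 190 mcg/mL·h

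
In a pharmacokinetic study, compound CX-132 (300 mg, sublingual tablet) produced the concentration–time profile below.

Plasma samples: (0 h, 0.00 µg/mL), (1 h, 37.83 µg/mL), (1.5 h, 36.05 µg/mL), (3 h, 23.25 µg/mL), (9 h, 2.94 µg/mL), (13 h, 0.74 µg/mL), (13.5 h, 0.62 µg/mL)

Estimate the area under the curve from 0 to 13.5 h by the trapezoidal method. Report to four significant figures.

AUC = 168.1 µg/mL·h

Trapezoidal AUC_0→13.5:
  [0→1]: (0.00+37.83)/2 × 1 = 18.915
  [1→1.5]: (37.83+36.05)/2 × 0.5 = 18.47
  [1.5→3]: (36.05+23.25)/2 × 1.5 = 44.475
  [3→9]: (23.25+2.94)/2 × 6 = 78.57
  [9→13]: (2.94+0.74)/2 × 4 = 7.36
  [13→13.5]: (0.74+0.62)/2 × 0.5 = 0.34
  Sum = 168.13 µg/mL·h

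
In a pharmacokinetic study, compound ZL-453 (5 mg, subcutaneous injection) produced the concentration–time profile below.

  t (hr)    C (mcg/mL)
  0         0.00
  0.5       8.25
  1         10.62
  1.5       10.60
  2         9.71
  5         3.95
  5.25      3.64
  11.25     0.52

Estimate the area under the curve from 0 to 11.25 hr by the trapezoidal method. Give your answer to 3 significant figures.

AUC = 51.1 mcg/mL·hr

Trapezoidal AUC_0→11.25:
  [0→0.5]: (0.00+8.25)/2 × 0.5 = 2.0625
  [0.5→1]: (8.25+10.62)/2 × 0.5 = 4.7175
  [1→1.5]: (10.62+10.60)/2 × 0.5 = 5.305
  [1.5→2]: (10.60+9.71)/2 × 0.5 = 5.0775
  [2→5]: (9.71+3.95)/2 × 3 = 20.49
  [5→5.25]: (3.95+3.64)/2 × 0.25 = 0.94875
  [5.25→11.25]: (3.64+0.52)/2 × 6 = 12.48
  Sum = 51.08125 mcg/mL·hr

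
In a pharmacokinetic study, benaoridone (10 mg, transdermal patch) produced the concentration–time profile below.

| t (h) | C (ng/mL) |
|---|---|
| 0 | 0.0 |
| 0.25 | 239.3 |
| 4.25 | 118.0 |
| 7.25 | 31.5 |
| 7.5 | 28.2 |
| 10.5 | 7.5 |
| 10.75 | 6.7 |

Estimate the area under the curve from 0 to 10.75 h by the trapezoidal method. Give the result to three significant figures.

AUC = 1030 ng/mL·h

Trapezoidal AUC_0→10.75:
  [0→0.25]: (0.0+239.3)/2 × 0.25 = 29.9125
  [0.25→4.25]: (239.3+118.0)/2 × 4 = 714.6
  [4.25→7.25]: (118.0+31.5)/2 × 3 = 224.25
  [7.25→7.5]: (31.5+28.2)/2 × 0.25 = 7.4625
  [7.5→10.5]: (28.2+7.5)/2 × 3 = 53.55
  [10.5→10.75]: (7.5+6.7)/2 × 0.25 = 1.775
  Sum = 1031.55 ng/mL·h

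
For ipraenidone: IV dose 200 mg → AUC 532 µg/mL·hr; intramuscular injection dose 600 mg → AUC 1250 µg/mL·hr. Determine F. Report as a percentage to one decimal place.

F = (AUC_ev / D_ev) / (AUC_iv / D_iv)
  = (1250/600) / (532/200)
  = 2.08333 / 2.66 = 0.7832
  = 78.32%

F = 78.3%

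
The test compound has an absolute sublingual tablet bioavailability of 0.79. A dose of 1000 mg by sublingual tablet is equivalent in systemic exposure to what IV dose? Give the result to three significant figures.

Systemic exposure from an extravascular dose = F × D_ev, so the equivalent IV dose is F × D_ev.
D_iv = F × D_ev = 0.79 × 1000 = 790 mg

D_iv = 790 mg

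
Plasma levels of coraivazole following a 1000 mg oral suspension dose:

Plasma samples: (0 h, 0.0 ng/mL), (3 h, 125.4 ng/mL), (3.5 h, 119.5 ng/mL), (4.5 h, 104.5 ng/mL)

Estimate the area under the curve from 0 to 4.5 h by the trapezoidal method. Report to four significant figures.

Trapezoidal AUC_0→4.5:
  [0→3]: (0.0+125.4)/2 × 3 = 188.1
  [3→3.5]: (125.4+119.5)/2 × 0.5 = 61.225
  [3.5→4.5]: (119.5+104.5)/2 × 1 = 112.0
  Sum = 361.325 ng/mL·h

AUC = 361.3 ng/mL·h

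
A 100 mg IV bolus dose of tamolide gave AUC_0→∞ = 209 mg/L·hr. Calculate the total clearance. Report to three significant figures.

CL = 0.478 L/hr

CL = Dose_iv / AUC_0→∞
   = 100 / 209 = 0.478469 L/hr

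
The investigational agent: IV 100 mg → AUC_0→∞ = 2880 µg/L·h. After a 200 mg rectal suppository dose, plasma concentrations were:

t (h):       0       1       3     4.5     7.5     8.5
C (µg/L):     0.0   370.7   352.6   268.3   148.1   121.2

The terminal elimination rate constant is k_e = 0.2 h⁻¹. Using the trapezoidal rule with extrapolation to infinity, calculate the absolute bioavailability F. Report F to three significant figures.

F = 0.476

Trapezoidal AUC_0→8.5 (rectal suppository):
  [0→1]: (0.0+370.7)/2 × 1 = 185.35
  [1→3]: (370.7+352.6)/2 × 2 = 723.3
  [3→4.5]: (352.6+268.3)/2 × 1.5 = 465.675
  [4.5→7.5]: (268.3+148.1)/2 × 3 = 624.6
  [7.5→8.5]: (148.1+121.2)/2 × 1 = 134.65
  Sum = 2133.575 µg/L·h
Tail: C_last/k_e = 121.2/0.2 = 606.000
AUC_0→∞ (rectal suppository) = 2133.575 + 606.000 = 2739.575 µg/L·h
F = (AUC_ev/D_ev)/(AUC_iv/D_iv) = (2739.575/200)/(2880/100) = 13.697875/28.8 = 0.4756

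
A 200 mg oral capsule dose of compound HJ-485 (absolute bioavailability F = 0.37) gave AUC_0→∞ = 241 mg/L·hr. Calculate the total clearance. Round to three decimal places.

CL = 0.307 L/hr

CL = F × Dose / AUC_0→∞
   = 0.37 × 200 / 241 = 0.307054 L/hr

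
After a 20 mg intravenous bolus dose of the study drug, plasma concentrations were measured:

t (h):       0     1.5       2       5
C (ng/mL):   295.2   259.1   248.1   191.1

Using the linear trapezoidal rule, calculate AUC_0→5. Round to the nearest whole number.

Trapezoidal AUC_0→5:
  [0→1.5]: (295.2+259.1)/2 × 1.5 = 415.725
  [1.5→2]: (259.1+248.1)/2 × 0.5 = 126.8
  [2→5]: (248.1+191.1)/2 × 3 = 658.8
  Sum = 1201.325 ng/mL·h

AUC = 1201 ng/mL·h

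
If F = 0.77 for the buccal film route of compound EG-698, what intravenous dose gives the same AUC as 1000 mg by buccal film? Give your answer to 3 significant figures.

D_iv = 770 mg

Systemic exposure from an extravascular dose = F × D_ev, so the equivalent IV dose is F × D_ev.
D_iv = F × D_ev = 0.77 × 1000 = 770 mg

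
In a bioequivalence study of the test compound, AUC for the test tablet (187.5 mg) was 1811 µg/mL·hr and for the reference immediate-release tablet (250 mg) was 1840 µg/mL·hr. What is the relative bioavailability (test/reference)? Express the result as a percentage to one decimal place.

F_rel = (AUC_test/D_test) / (AUC_ref/D_ref)
      = (1811/187.5) / (1840/250)
      = 9.65867 / 7.36 = 1.3123 = 131.23%

F_rel = 131.2%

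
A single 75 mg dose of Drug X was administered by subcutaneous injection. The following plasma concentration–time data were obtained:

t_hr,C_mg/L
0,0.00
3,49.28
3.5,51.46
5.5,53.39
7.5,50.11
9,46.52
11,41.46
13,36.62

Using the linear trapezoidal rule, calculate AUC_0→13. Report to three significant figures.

Trapezoidal AUC_0→13:
  [0→3]: (0.00+49.28)/2 × 3 = 73.92
  [3→3.5]: (49.28+51.46)/2 × 0.5 = 25.185
  [3.5→5.5]: (51.46+53.39)/2 × 2 = 104.85
  [5.5→7.5]: (53.39+50.11)/2 × 2 = 103.5
  [7.5→9]: (50.11+46.52)/2 × 1.5 = 72.4725
  [9→11]: (46.52+41.46)/2 × 2 = 87.98
  [11→13]: (41.46+36.62)/2 × 2 = 78.08
  Sum = 545.9875 mg/L·hr

AUC = 546 mg/L·hr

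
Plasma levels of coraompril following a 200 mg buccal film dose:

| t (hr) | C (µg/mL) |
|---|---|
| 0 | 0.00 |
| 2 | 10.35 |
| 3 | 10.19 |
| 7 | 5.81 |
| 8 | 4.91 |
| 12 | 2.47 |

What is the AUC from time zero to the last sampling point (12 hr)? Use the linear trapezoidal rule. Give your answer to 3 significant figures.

Trapezoidal AUC_0→12:
  [0→2]: (0.00+10.35)/2 × 2 = 10.35
  [2→3]: (10.35+10.19)/2 × 1 = 10.27
  [3→7]: (10.19+5.81)/2 × 4 = 32.0
  [7→8]: (5.81+4.91)/2 × 1 = 5.36
  [8→12]: (4.91+2.47)/2 × 4 = 14.76
  Sum = 72.74 µg/mL·hr

AUC = 72.7 µg/mL·hr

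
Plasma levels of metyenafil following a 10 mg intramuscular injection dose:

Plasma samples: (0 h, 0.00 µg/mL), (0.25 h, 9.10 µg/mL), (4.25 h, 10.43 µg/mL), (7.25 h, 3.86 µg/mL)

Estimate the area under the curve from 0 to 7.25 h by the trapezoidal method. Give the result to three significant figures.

Trapezoidal AUC_0→7.25:
  [0→0.25]: (0.00+9.10)/2 × 0.25 = 1.1375
  [0.25→4.25]: (9.10+10.43)/2 × 4 = 39.06
  [4.25→7.25]: (10.43+3.86)/2 × 3 = 21.435
  Sum = 61.6325 µg/mL·h

AUC = 61.6 µg/mL·h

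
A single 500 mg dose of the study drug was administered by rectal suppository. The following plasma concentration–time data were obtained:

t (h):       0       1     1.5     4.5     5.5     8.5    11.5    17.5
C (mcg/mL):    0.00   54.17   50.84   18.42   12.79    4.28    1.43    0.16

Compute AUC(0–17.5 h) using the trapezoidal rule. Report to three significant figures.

Trapezoidal AUC_0→17.5:
  [0→1]: (0.00+54.17)/2 × 1 = 27.085
  [1→1.5]: (54.17+50.84)/2 × 0.5 = 26.2525
  [1.5→4.5]: (50.84+18.42)/2 × 3 = 103.89
  [4.5→5.5]: (18.42+12.79)/2 × 1 = 15.605
  [5.5→8.5]: (12.79+4.28)/2 × 3 = 25.605
  [8.5→11.5]: (4.28+1.43)/2 × 3 = 8.565
  [11.5→17.5]: (1.43+0.16)/2 × 6 = 4.77
  Sum = 211.7725 mcg/mL·h

AUC = 212 mcg/mL·h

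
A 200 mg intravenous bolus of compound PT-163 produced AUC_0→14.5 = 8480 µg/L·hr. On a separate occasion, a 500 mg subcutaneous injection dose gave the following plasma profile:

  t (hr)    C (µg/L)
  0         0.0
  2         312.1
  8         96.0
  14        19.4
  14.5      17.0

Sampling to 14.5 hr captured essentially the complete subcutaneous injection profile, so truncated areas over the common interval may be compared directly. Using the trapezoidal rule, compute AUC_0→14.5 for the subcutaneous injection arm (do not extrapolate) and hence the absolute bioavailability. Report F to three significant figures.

F = 0.0892

Trapezoidal AUC_0→14.5 (subcutaneous injection):
  [0→2]: (0.0+312.1)/2 × 2 = 312.1
  [2→8]: (312.1+96.0)/2 × 6 = 1224.3
  [8→14]: (96.0+19.4)/2 × 6 = 346.2
  [14→14.5]: (19.4+17.0)/2 × 0.5 = 9.1
  Sum = 1891.7 µg/L·hr
F = (AUC_ev/D_ev)/(AUC_iv/D_iv) = (1891.7/500)/(8480/200) = 3.7834/42.4 = 0.0892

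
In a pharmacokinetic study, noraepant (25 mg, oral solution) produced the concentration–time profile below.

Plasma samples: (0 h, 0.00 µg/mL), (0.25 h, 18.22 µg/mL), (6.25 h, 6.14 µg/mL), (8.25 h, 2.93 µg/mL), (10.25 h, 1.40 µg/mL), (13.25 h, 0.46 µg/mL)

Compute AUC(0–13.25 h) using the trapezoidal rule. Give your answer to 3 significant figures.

AUC = 91.5 µg/mL·h

Trapezoidal AUC_0→13.25:
  [0→0.25]: (0.00+18.22)/2 × 0.25 = 2.2775
  [0.25→6.25]: (18.22+6.14)/2 × 6 = 73.08
  [6.25→8.25]: (6.14+2.93)/2 × 2 = 9.07
  [8.25→10.25]: (2.93+1.40)/2 × 2 = 4.33
  [10.25→13.25]: (1.40+0.46)/2 × 3 = 2.79
  Sum = 91.5475 µg/mL·h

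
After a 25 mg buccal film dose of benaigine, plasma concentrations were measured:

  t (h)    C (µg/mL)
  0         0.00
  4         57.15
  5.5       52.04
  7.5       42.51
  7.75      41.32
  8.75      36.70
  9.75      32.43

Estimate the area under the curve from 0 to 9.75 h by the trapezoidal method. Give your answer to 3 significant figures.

Trapezoidal AUC_0→9.75:
  [0→4]: (0.00+57.15)/2 × 4 = 114.3
  [4→5.5]: (57.15+52.04)/2 × 1.5 = 81.8925
  [5.5→7.5]: (52.04+42.51)/2 × 2 = 94.55
  [7.5→7.75]: (42.51+41.32)/2 × 0.25 = 10.47875
  [7.75→8.75]: (41.32+36.70)/2 × 1 = 39.01
  [8.75→9.75]: (36.70+32.43)/2 × 1 = 34.565
  Sum = 374.79625 µg/mL·h

AUC = 375 µg/mL·h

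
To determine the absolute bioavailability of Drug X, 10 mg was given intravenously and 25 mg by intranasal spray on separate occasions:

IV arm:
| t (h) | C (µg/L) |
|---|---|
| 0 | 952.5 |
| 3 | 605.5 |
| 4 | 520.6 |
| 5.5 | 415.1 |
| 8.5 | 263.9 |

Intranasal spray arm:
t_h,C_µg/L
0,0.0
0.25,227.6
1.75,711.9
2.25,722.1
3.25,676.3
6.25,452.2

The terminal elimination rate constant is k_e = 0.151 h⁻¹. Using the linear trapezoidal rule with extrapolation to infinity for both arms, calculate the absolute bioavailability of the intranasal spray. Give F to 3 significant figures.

Trapezoidal AUC_0→8.5 (IV):
  [0→3]: (952.5+605.5)/2 × 3 = 2337.0
  [3→4]: (605.5+520.6)/2 × 1 = 563.05
  [4→5.5]: (520.6+415.1)/2 × 1.5 = 701.775
  [5.5→8.5]: (415.1+263.9)/2 × 3 = 1018.5
  Sum = 4620.325 µg/L·h
IV tail: 263.9/0.151 = 1747.682; AUC_iv,0→∞ = 4620.325 + 1747.682 = 6368.007 µg/L·h
Trapezoidal AUC_0→6.25 (intranasal spray):
  [0→0.25]: (0.0+227.6)/2 × 0.25 = 28.45
  [0.25→1.75]: (227.6+711.9)/2 × 1.5 = 704.625
  [1.75→2.25]: (711.9+722.1)/2 × 0.5 = 358.5
  [2.25→3.25]: (722.1+676.3)/2 × 1 = 699.2
  [3.25→6.25]: (676.3+452.2)/2 × 3 = 1692.75
  Sum = 3483.525 µg/L·h
intranasal spray tail: 452.2/0.151 = 2994.702; AUC_ev,0→∞ = 3483.525 + 2994.702 = 6478.227 µg/L·h
F = (AUC_ev/D_ev)/(AUC_iv/D_iv) = (6478.227/25)/(6368.007/10) = 259.12908/636.8007 = 0.4069

F = 0.407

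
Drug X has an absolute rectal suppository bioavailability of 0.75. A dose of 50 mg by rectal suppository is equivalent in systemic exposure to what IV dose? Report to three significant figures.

Systemic exposure from an extravascular dose = F × D_ev, so the equivalent IV dose is F × D_ev.
D_iv = F × D_ev = 0.75 × 50 = 37.5 mg

D_iv = 37.5 mg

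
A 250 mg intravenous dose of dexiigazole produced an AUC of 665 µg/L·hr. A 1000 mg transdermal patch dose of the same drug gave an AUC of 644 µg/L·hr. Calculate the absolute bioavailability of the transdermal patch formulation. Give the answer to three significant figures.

F = 0.242

F = (AUC_ev / D_ev) / (AUC_iv / D_iv)
  = (644/1000) / (665/250)
  = 0.644 / 2.66 = 0.2421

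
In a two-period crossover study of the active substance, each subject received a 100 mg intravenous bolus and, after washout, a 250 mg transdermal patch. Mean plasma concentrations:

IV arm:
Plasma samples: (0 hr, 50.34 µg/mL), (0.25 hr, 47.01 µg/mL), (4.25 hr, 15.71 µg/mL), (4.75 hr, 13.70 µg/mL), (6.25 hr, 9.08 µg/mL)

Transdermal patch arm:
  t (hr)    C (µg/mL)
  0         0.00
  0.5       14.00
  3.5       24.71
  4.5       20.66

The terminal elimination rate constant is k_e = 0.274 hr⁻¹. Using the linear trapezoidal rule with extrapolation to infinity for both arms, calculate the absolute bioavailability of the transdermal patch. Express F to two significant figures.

F = 0.33

Trapezoidal AUC_0→6.25 (IV):
  [0→0.25]: (50.34+47.01)/2 × 0.25 = 12.16875
  [0.25→4.25]: (47.01+15.71)/2 × 4 = 125.44
  [4.25→4.75]: (15.71+13.70)/2 × 0.5 = 7.3525
  [4.75→6.25]: (13.70+9.08)/2 × 1.5 = 17.085
  Sum = 162.04625 µg/mL·hr
IV tail: 9.08/0.274 = 33.139; AUC_iv,0→∞ = 162.04625 + 33.139 = 195.18525 µg/mL·hr
Trapezoidal AUC_0→4.5 (transdermal patch):
  [0→0.5]: (0.00+14.00)/2 × 0.5 = 3.5
  [0.5→3.5]: (14.00+24.71)/2 × 3 = 58.065
  [3.5→4.5]: (24.71+20.66)/2 × 1 = 22.685
  Sum = 84.25 µg/mL·hr
transdermal patch tail: 20.66/0.274 = 75.401; AUC_ev,0→∞ = 84.25 + 75.401 = 159.651 µg/mL·hr
F = (AUC_ev/D_ev)/(AUC_iv/D_iv) = (159.651/250)/(195.18525/100) = 0.638604/1.9518525 = 0.3272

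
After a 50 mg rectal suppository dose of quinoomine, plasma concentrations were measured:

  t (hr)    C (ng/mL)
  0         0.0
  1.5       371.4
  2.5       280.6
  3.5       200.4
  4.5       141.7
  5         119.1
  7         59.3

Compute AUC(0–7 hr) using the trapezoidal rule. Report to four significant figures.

Trapezoidal AUC_0→7:
  [0→1.5]: (0.0+371.4)/2 × 1.5 = 278.55
  [1.5→2.5]: (371.4+280.6)/2 × 1 = 326.0
  [2.5→3.5]: (280.6+200.4)/2 × 1 = 240.5
  [3.5→4.5]: (200.4+141.7)/2 × 1 = 171.05
  [4.5→5]: (141.7+119.1)/2 × 0.5 = 65.2
  [5→7]: (119.1+59.3)/2 × 2 = 178.4
  Sum = 1259.7 ng/mL·hr

AUC = 1260 ng/mL·hr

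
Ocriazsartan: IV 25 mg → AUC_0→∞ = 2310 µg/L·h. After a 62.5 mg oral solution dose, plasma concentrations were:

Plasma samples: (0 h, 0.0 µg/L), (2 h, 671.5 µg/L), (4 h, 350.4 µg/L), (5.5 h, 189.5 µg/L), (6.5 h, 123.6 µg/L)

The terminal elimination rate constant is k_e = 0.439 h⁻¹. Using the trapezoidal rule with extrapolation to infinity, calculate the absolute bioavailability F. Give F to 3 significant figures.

F = 0.439

Trapezoidal AUC_0→6.5 (oral solution):
  [0→2]: (0.0+671.5)/2 × 2 = 671.5
  [2→4]: (671.5+350.4)/2 × 2 = 1021.9
  [4→5.5]: (350.4+189.5)/2 × 1.5 = 404.925
  [5.5→6.5]: (189.5+123.6)/2 × 1 = 156.55
  Sum = 2254.875 µg/L·h
Tail: C_last/k_e = 123.6/0.439 = 281.549
AUC_0→∞ (oral solution) = 2254.875 + 281.549 = 2536.424 µg/L·h
F = (AUC_ev/D_ev)/(AUC_iv/D_iv) = (2536.424/62.5)/(2310/25) = 40.582784/92.4 = 0.4392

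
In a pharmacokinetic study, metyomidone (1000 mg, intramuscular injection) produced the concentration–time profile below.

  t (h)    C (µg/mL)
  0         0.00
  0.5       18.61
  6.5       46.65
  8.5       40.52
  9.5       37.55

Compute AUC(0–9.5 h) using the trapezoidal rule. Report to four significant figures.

Trapezoidal AUC_0→9.5:
  [0→0.5]: (0.00+18.61)/2 × 0.5 = 4.6525
  [0.5→6.5]: (18.61+46.65)/2 × 6 = 195.78
  [6.5→8.5]: (46.65+40.52)/2 × 2 = 87.17
  [8.5→9.5]: (40.52+37.55)/2 × 1 = 39.035
  Sum = 326.6375 µg/mL·h

AUC = 326.6 µg/mL·h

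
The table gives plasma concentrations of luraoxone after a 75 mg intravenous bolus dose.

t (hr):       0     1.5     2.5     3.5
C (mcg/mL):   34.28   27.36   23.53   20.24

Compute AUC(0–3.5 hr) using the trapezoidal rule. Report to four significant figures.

AUC = 93.56 mcg/mL·hr

Trapezoidal AUC_0→3.5:
  [0→1.5]: (34.28+27.36)/2 × 1.5 = 46.23
  [1.5→2.5]: (27.36+23.53)/2 × 1 = 25.445
  [2.5→3.5]: (23.53+20.24)/2 × 1 = 21.885
  Sum = 93.56 mcg/mL·hr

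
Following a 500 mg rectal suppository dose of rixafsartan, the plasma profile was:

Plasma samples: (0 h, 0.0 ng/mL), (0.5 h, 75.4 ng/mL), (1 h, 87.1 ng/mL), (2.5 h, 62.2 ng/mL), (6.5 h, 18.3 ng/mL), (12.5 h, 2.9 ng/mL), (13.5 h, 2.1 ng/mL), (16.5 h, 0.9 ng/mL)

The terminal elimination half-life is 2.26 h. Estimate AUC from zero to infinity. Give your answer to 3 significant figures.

AUC = 406 ng/mL·h

Trapezoidal AUC_0→16.5:
  [0→0.5]: (0.0+75.4)/2 × 0.5 = 18.85
  [0.5→1]: (75.4+87.1)/2 × 0.5 = 40.625
  [1→2.5]: (87.1+62.2)/2 × 1.5 = 111.975
  [2.5→6.5]: (62.2+18.3)/2 × 4 = 161.0
  [6.5→12.5]: (18.3+2.9)/2 × 6 = 63.6
  [12.5→13.5]: (2.9+2.1)/2 × 1 = 2.5
  [13.5→16.5]: (2.1+0.9)/2 × 3 = 4.5
  Sum = 403.05 ng/mL·h
k_e = ln2 / t½ = 0.693147 / 2.26 = 0.3067 h^-1
Extrapolated tail: C_last / k_e = 0.9 / 0.3067 = 2.934
AUC_0→∞ = 403.05 + 2.934 = 405.984 ng/mL·h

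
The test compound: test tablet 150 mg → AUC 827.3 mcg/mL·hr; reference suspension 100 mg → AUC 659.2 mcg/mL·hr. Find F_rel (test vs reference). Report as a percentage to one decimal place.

F_rel = (AUC_test/D_test) / (AUC_ref/D_ref)
      = (827.3/150) / (659.2/100)
      = 5.51533 / 6.592 = 0.8367 = 83.67%

F_rel = 83.7%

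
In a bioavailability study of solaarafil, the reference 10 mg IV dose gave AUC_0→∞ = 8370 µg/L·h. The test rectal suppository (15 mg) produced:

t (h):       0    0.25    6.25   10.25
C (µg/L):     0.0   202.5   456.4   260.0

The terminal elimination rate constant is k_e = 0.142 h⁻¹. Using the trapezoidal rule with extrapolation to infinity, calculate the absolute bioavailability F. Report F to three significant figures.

Trapezoidal AUC_0→10.25 (rectal suppository):
  [0→0.25]: (0.0+202.5)/2 × 0.25 = 25.3125
  [0.25→6.25]: (202.5+456.4)/2 × 6 = 1976.7
  [6.25→10.25]: (456.4+260.0)/2 × 4 = 1432.8
  Sum = 3434.8125 µg/L·h
Tail: C_last/k_e = 260.0/0.142 = 1830.986
AUC_0→∞ (rectal suppository) = 3434.8125 + 1830.986 = 5265.7985 µg/L·h
F = (AUC_ev/D_ev)/(AUC_iv/D_iv) = (5265.7985/15)/(8370/10) = 351.053/837 = 0.4194

F = 0.419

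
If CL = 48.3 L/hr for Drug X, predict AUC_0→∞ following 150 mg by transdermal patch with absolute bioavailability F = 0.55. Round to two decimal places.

AUC = 1.71 mg/L·hr

AUC_0→∞ = F × Dose / CL
        = 0.55 × 150 / 48.3 = 1.70807 mg/L·hr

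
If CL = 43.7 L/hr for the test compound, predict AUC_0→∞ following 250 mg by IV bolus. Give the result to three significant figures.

AUC = 5.72 mg/L·hr

AUC_0→∞ = Dose_iv / CL
        = 250 / 43.7 = 5.72082 mg/L·hr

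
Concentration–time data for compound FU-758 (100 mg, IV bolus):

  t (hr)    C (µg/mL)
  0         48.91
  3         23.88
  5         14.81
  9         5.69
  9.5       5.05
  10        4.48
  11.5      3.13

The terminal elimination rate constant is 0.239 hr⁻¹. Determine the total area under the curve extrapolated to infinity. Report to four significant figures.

AUC = 212.7 µg/mL·hr

Trapezoidal AUC_0→11.5:
  [0→3]: (48.91+23.88)/2 × 3 = 109.185
  [3→5]: (23.88+14.81)/2 × 2 = 38.69
  [5→9]: (14.81+5.69)/2 × 4 = 41.0
  [9→9.5]: (5.69+5.05)/2 × 0.5 = 2.685
  [9.5→10]: (5.05+4.48)/2 × 0.5 = 2.3825
  [10→11.5]: (4.48+3.13)/2 × 1.5 = 5.7075
  Sum = 199.65 µg/mL·hr
Extrapolated tail: C_last / k_e = 3.13 / 0.239 = 13.096
AUC_0→∞ = 199.65 + 13.096 = 212.746 µg/mL·hr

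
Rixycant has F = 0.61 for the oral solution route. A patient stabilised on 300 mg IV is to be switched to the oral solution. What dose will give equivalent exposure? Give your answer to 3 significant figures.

For equal systemic exposure: F × D_ev = D_iv
D_ev = D_iv / F = 300 / 0.61 = 491.803 mg

D_oral = 492 mg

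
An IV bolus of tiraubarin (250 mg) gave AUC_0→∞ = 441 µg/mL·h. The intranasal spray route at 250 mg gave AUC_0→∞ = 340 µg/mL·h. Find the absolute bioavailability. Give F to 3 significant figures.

F = 0.771

F = (AUC_ev / D_ev) / (AUC_iv / D_iv)
  = (340/250) / (441/250)
  = 1.36 / 1.764 = 0.7710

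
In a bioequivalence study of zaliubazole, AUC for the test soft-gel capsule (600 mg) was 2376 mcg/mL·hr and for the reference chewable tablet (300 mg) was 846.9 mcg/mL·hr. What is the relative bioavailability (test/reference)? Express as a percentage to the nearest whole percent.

F_rel = 140%

F_rel = (AUC_test/D_test) / (AUC_ref/D_ref)
      = (2376/600) / (846.9/300)
      = 3.96 / 2.823 = 1.4028 = 140.28%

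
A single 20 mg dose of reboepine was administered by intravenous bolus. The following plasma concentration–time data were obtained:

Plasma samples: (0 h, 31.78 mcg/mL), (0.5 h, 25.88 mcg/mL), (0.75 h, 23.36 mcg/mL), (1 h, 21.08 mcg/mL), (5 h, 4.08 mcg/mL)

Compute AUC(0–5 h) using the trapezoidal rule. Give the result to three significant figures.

AUC = 76.4 mcg/mL·h

Trapezoidal AUC_0→5:
  [0→0.5]: (31.78+25.88)/2 × 0.5 = 14.415
  [0.5→0.75]: (25.88+23.36)/2 × 0.25 = 6.155
  [0.75→1]: (23.36+21.08)/2 × 0.25 = 5.555
  [1→5]: (21.08+4.08)/2 × 4 = 50.32
  Sum = 76.445 mcg/mL·h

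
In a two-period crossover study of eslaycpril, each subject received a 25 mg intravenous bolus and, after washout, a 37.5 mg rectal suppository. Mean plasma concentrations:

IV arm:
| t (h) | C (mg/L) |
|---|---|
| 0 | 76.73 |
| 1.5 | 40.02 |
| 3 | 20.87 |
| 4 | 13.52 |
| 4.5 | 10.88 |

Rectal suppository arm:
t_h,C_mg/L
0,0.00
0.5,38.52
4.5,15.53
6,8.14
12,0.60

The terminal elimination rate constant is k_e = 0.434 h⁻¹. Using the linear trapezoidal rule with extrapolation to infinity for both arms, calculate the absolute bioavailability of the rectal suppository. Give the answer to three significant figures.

Trapezoidal AUC_0→4.5 (IV):
  [0→1.5]: (76.73+40.02)/2 × 1.5 = 87.5625
  [1.5→3]: (40.02+20.87)/2 × 1.5 = 45.6675
  [3→4]: (20.87+13.52)/2 × 1 = 17.195
  [4→4.5]: (13.52+10.88)/2 × 0.5 = 6.1
  Sum = 156.525 mg/L·h
IV tail: 10.88/0.434 = 25.069; AUC_iv,0→∞ = 156.525 + 25.069 = 181.594 mg/L·h
Trapezoidal AUC_0→12 (rectal suppository):
  [0→0.5]: (0.00+38.52)/2 × 0.5 = 9.63
  [0.5→4.5]: (38.52+15.53)/2 × 4 = 108.1
  [4.5→6]: (15.53+8.14)/2 × 1.5 = 17.7525
  [6→12]: (8.14+0.60)/2 × 6 = 26.22
  Sum = 161.7025 mg/L·h
rectal suppository tail: 0.60/0.434 = 1.382; AUC_ev,0→∞ = 161.7025 + 1.382 = 163.0845 mg/L·h
F = (AUC_ev/D_ev)/(AUC_iv/D_iv) = (163.0845/37.5)/(181.594/25) = 4.34892/7.26376 = 0.5987

F = 0.599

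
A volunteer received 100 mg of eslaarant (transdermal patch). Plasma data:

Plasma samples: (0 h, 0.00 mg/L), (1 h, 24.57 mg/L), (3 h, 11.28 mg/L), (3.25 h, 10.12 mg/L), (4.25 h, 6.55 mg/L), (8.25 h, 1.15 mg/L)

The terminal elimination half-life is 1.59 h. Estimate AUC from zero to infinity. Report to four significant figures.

AUC = 77.18 mg/L·h

Trapezoidal AUC_0→8.25:
  [0→1]: (0.00+24.57)/2 × 1 = 12.285
  [1→3]: (24.57+11.28)/2 × 2 = 35.85
  [3→3.25]: (11.28+10.12)/2 × 0.25 = 2.675
  [3.25→4.25]: (10.12+6.55)/2 × 1 = 8.335
  [4.25→8.25]: (6.55+1.15)/2 × 4 = 15.4
  Sum = 74.545 mg/L·h
k_e = ln2 / t½ = 0.693147 / 1.59 = 0.4359 h^-1
Extrapolated tail: C_last / k_e = 1.15 / 0.4359 = 2.638
AUC_0→∞ = 74.545 + 2.638 = 77.183 mg/L·h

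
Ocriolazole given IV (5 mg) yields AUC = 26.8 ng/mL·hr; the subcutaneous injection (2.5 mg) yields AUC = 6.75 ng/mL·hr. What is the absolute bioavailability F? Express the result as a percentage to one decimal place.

F = 50.4%

F = (AUC_ev / D_ev) / (AUC_iv / D_iv)
  = (6.75/2.5) / (26.8/5)
  = 2.7 / 5.36 = 0.5037
  = 50.37%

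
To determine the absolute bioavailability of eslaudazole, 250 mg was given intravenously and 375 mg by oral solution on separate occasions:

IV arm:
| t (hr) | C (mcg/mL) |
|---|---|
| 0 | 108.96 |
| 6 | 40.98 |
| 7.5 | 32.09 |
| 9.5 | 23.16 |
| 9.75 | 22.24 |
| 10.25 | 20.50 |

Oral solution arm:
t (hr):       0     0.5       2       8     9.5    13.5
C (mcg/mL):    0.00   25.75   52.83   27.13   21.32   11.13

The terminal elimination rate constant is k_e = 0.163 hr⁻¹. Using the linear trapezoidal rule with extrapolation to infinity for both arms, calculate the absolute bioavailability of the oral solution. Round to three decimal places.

Trapezoidal AUC_0→10.25 (IV):
  [0→6]: (108.96+40.98)/2 × 6 = 449.82
  [6→7.5]: (40.98+32.09)/2 × 1.5 = 54.8025
  [7.5→9.5]: (32.09+23.16)/2 × 2 = 55.25
  [9.5→9.75]: (23.16+22.24)/2 × 0.25 = 5.675
  [9.75→10.25]: (22.24+20.50)/2 × 0.5 = 10.685
  Sum = 576.2325 mcg/mL·hr
IV tail: 20.50/0.163 = 125.767; AUC_iv,0→∞ = 576.2325 + 125.767 = 701.9995 mcg/mL·hr
Trapezoidal AUC_0→13.5 (oral solution):
  [0→0.5]: (0.00+25.75)/2 × 0.5 = 6.4375
  [0.5→2]: (25.75+52.83)/2 × 1.5 = 58.935
  [2→8]: (52.83+27.13)/2 × 6 = 239.88
  [8→9.5]: (27.13+21.32)/2 × 1.5 = 36.3375
  [9.5→13.5]: (21.32+11.13)/2 × 4 = 64.9
  Sum = 406.49 mcg/mL·hr
oral solution tail: 11.13/0.163 = 68.282; AUC_ev,0→∞ = 406.49 + 68.282 = 474.772 mcg/mL·hr
F = (AUC_ev/D_ev)/(AUC_iv/D_iv) = (474.772/375)/(701.9995/250) = 1.26606/2.807998 = 0.4509

F = 0.451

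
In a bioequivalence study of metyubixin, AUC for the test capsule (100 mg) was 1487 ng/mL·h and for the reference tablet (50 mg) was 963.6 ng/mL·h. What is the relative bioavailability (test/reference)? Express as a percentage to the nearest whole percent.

F_rel = (AUC_test/D_test) / (AUC_ref/D_ref)
      = (1487/100) / (963.6/50)
      = 14.87 / 19.272 = 0.7716 = 77.16%

F_rel = 77%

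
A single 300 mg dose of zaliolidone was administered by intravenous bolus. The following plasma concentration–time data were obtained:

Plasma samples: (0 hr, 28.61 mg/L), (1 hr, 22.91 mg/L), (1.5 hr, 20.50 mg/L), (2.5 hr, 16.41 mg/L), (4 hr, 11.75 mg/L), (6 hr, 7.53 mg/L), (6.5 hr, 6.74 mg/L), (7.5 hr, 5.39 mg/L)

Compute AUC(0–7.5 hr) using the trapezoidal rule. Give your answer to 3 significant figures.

AUC = 105 mg/L·hr

Trapezoidal AUC_0→7.5:
  [0→1]: (28.61+22.91)/2 × 1 = 25.76
  [1→1.5]: (22.91+20.50)/2 × 0.5 = 10.8525
  [1.5→2.5]: (20.50+16.41)/2 × 1 = 18.455
  [2.5→4]: (16.41+11.75)/2 × 1.5 = 21.12
  [4→6]: (11.75+7.53)/2 × 2 = 19.28
  [6→6.5]: (7.53+6.74)/2 × 0.5 = 3.5675
  [6.5→7.5]: (6.74+5.39)/2 × 1 = 6.065
  Sum = 105.1 mg/L·hr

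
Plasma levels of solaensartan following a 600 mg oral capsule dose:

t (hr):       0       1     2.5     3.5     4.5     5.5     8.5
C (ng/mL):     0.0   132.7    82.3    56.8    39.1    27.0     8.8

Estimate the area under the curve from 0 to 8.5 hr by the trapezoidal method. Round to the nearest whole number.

Trapezoidal AUC_0→8.5:
  [0→1]: (0.0+132.7)/2 × 1 = 66.35
  [1→2.5]: (132.7+82.3)/2 × 1.5 = 161.25
  [2.5→3.5]: (82.3+56.8)/2 × 1 = 69.55
  [3.5→4.5]: (56.8+39.1)/2 × 1 = 47.95
  [4.5→5.5]: (39.1+27.0)/2 × 1 = 33.05
  [5.5→8.5]: (27.0+8.8)/2 × 3 = 53.7
  Sum = 431.85 ng/mL·hr

AUC = 432 ng/mL·hr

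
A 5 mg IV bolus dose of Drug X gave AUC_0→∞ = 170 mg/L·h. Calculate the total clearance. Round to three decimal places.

CL = 0.029 L/h

CL = Dose_iv / AUC_0→∞
   = 5 / 170 = 0.0294118 L/h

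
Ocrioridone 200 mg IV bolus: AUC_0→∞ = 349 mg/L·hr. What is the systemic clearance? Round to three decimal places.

CL = Dose_iv / AUC_0→∞
   = 200 / 349 = 0.573066 L/hr

CL = 0.573 L/hr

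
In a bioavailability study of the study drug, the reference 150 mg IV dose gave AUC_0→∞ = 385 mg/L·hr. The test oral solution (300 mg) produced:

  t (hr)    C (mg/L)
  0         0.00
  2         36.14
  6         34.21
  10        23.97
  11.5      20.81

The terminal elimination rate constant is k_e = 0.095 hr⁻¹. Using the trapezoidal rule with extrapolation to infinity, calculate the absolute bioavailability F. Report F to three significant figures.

Trapezoidal AUC_0→11.5 (oral solution):
  [0→2]: (0.00+36.14)/2 × 2 = 36.14
  [2→6]: (36.14+34.21)/2 × 4 = 140.7
  [6→10]: (34.21+23.97)/2 × 4 = 116.36
  [10→11.5]: (23.97+20.81)/2 × 1.5 = 33.585
  Sum = 326.785 mg/L·hr
Tail: C_last/k_e = 20.81/0.095 = 219.053
AUC_0→∞ (oral solution) = 326.785 + 219.053 = 545.838 mg/L·hr
F = (AUC_ev/D_ev)/(AUC_iv/D_iv) = (545.838/300)/(385/150) = 1.81946/2.56667 = 0.7089

F = 0.709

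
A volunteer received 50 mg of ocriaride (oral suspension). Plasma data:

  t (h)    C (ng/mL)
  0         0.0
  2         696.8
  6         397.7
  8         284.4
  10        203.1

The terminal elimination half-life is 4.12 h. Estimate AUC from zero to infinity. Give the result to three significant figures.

Trapezoidal AUC_0→10:
  [0→2]: (0.0+696.8)/2 × 2 = 696.8
  [2→6]: (696.8+397.7)/2 × 4 = 2189.0
  [6→8]: (397.7+284.4)/2 × 2 = 682.1
  [8→10]: (284.4+203.1)/2 × 2 = 487.5
  Sum = 4055.4 ng/mL·h
k_e = ln2 / t½ = 0.693147 / 4.12 = 0.1682 h^-1
Extrapolated tail: C_last / k_e = 203.1 / 0.1682 = 1207.491
AUC_0→∞ = 4055.4 + 1207.491 = 5262.891 ng/mL·h

AUC = 5260 ng/mL·h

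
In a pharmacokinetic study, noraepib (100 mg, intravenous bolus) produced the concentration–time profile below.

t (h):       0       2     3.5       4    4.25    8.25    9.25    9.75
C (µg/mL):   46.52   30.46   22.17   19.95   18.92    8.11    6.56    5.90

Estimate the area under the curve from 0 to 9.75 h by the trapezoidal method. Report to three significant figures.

AUC = 196 µg/mL·h

Trapezoidal AUC_0→9.75:
  [0→2]: (46.52+30.46)/2 × 2 = 76.98
  [2→3.5]: (30.46+22.17)/2 × 1.5 = 39.4725
  [3.5→4]: (22.17+19.95)/2 × 0.5 = 10.53
  [4→4.25]: (19.95+18.92)/2 × 0.25 = 4.85875
  [4.25→8.25]: (18.92+8.11)/2 × 4 = 54.06
  [8.25→9.25]: (8.11+6.56)/2 × 1 = 7.335
  [9.25→9.75]: (6.56+5.90)/2 × 0.5 = 3.115
  Sum = 196.35125 µg/mL·h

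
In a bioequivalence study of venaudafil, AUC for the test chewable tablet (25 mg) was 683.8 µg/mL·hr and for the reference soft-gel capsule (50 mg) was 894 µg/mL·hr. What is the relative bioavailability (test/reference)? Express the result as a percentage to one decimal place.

F_rel = (AUC_test/D_test) / (AUC_ref/D_ref)
      = (683.8/25) / (894/50)
      = 27.352 / 17.88 = 1.5298 = 152.98%

F_rel = 153.0%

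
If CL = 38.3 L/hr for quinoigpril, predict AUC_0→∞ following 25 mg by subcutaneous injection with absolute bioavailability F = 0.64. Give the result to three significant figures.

AUC = 0.418 mg/L·hr

AUC_0→∞ = F × Dose / CL
        = 0.64 × 25 / 38.3 = 0.417755 mg/L·hr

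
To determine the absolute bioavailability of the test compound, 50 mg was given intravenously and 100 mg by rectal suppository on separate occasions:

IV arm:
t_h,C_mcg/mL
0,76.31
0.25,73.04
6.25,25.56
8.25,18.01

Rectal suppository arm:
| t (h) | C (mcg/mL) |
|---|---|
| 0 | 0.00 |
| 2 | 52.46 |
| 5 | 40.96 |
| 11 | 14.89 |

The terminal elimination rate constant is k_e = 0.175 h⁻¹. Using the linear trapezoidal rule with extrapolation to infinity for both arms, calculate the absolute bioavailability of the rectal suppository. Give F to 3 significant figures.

F = 0.483

Trapezoidal AUC_0→8.25 (IV):
  [0→0.25]: (76.31+73.04)/2 × 0.25 = 18.66875
  [0.25→6.25]: (73.04+25.56)/2 × 6 = 295.8
  [6.25→8.25]: (25.56+18.01)/2 × 2 = 43.57
  Sum = 358.03875 mcg/mL·h
IV tail: 18.01/0.175 = 102.914; AUC_iv,0→∞ = 358.03875 + 102.914 = 460.95275 mcg/mL·h
Trapezoidal AUC_0→11 (rectal suppository):
  [0→2]: (0.00+52.46)/2 × 2 = 52.46
  [2→5]: (52.46+40.96)/2 × 3 = 140.13
  [5→11]: (40.96+14.89)/2 × 6 = 167.55
  Sum = 360.14 mcg/mL·h
rectal suppository tail: 14.89/0.175 = 85.086; AUC_ev,0→∞ = 360.14 + 85.086 = 445.226 mcg/mL·h
F = (AUC_ev/D_ev)/(AUC_iv/D_iv) = (445.226/100)/(460.95275/50) = 4.45226/9.219055 = 0.4829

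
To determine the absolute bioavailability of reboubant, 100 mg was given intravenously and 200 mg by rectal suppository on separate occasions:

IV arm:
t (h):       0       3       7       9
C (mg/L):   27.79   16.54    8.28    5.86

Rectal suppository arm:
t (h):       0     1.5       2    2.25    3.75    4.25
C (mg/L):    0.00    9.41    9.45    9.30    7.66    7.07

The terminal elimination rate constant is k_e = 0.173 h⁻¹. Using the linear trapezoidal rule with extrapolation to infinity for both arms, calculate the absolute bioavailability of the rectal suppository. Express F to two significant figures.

F = 0.22

Trapezoidal AUC_0→9 (IV):
  [0→3]: (27.79+16.54)/2 × 3 = 66.495
  [3→7]: (16.54+8.28)/2 × 4 = 49.64
  [7→9]: (8.28+5.86)/2 × 2 = 14.14
  Sum = 130.275 mg/L·h
IV tail: 5.86/0.173 = 33.873; AUC_iv,0→∞ = 130.275 + 33.873 = 164.148 mg/L·h
Trapezoidal AUC_0→4.25 (rectal suppository):
  [0→1.5]: (0.00+9.41)/2 × 1.5 = 7.0575
  [1.5→2]: (9.41+9.45)/2 × 0.5 = 4.715
  [2→2.25]: (9.45+9.30)/2 × 0.25 = 2.34375
  [2.25→3.75]: (9.30+7.66)/2 × 1.5 = 12.72
  [3.75→4.25]: (7.66+7.07)/2 × 0.5 = 3.6825
  Sum = 30.51875 mg/L·h
rectal suppository tail: 7.07/0.173 = 40.867; AUC_ev,0→∞ = 30.51875 + 40.867 = 71.38575 mg/L·h
F = (AUC_ev/D_ev)/(AUC_iv/D_iv) = (71.38575/200)/(164.148/100) = 0.35692875/1.64148 = 0.2174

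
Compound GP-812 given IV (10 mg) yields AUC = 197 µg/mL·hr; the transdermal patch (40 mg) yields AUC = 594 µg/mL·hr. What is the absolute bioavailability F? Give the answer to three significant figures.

F = 0.754

F = (AUC_ev / D_ev) / (AUC_iv / D_iv)
  = (594/40) / (197/10)
  = 14.85 / 19.7 = 0.7538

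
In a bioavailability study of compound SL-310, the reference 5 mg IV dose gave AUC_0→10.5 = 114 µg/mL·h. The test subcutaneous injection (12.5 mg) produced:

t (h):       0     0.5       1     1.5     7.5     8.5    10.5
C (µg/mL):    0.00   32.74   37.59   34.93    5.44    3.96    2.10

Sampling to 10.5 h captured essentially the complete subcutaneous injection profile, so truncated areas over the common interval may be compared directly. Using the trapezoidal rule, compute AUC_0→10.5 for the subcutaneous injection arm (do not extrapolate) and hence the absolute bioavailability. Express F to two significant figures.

F = 0.62

Trapezoidal AUC_0→10.5 (subcutaneous injection):
  [0→0.5]: (0.00+32.74)/2 × 0.5 = 8.185
  [0.5→1]: (32.74+37.59)/2 × 0.5 = 17.5825
  [1→1.5]: (37.59+34.93)/2 × 0.5 = 18.13
  [1.5→7.5]: (34.93+5.44)/2 × 6 = 121.11
  [7.5→8.5]: (5.44+3.96)/2 × 1 = 4.7
  [8.5→10.5]: (3.96+2.10)/2 × 2 = 6.06
  Sum = 175.7675 µg/mL·h
F = (AUC_ev/D_ev)/(AUC_iv/D_iv) = (175.7675/12.5)/(114/5) = 14.0614/22.8 = 0.6167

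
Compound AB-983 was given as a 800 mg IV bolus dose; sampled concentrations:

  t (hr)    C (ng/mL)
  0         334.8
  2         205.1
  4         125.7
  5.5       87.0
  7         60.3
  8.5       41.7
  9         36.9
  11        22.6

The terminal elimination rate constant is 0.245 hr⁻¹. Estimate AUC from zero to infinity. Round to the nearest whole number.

AUC = 1389 ng/mL·hr

Trapezoidal AUC_0→11:
  [0→2]: (334.8+205.1)/2 × 2 = 539.9
  [2→4]: (205.1+125.7)/2 × 2 = 330.8
  [4→5.5]: (125.7+87.0)/2 × 1.5 = 159.525
  [5.5→7]: (87.0+60.3)/2 × 1.5 = 110.475
  [7→8.5]: (60.3+41.7)/2 × 1.5 = 76.5
  [8.5→9]: (41.7+36.9)/2 × 0.5 = 19.65
  [9→11]: (36.9+22.6)/2 × 2 = 59.5
  Sum = 1296.35 ng/mL·hr
Extrapolated tail: C_last / k_e = 22.6 / 0.245 = 92.245
AUC_0→∞ = 1296.35 + 92.245 = 1388.595 ng/mL·hr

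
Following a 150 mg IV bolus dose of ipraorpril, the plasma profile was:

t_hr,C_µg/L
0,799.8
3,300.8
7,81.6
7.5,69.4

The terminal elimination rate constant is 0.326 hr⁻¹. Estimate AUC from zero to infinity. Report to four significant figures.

Trapezoidal AUC_0→7.5:
  [0→3]: (799.8+300.8)/2 × 3 = 1650.9
  [3→7]: (300.8+81.6)/2 × 4 = 764.8
  [7→7.5]: (81.6+69.4)/2 × 0.5 = 37.75
  Sum = 2453.45 µg/L·hr
Extrapolated tail: C_last / k_e = 69.4 / 0.326 = 212.883
AUC_0→∞ = 2453.45 + 212.883 = 2666.333 µg/L·hr

AUC = 2666 µg/L·hr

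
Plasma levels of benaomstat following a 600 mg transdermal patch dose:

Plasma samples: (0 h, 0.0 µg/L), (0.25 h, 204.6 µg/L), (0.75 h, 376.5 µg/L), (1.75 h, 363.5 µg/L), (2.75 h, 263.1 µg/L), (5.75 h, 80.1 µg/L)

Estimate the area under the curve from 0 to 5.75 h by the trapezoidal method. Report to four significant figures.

Trapezoidal AUC_0→5.75:
  [0→0.25]: (0.0+204.6)/2 × 0.25 = 25.575
  [0.25→0.75]: (204.6+376.5)/2 × 0.5 = 145.275
  [0.75→1.75]: (376.5+363.5)/2 × 1 = 370.0
  [1.75→2.75]: (363.5+263.1)/2 × 1 = 313.3
  [2.75→5.75]: (263.1+80.1)/2 × 3 = 514.8
  Sum = 1368.95 µg/L·h

AUC = 1369 µg/L·h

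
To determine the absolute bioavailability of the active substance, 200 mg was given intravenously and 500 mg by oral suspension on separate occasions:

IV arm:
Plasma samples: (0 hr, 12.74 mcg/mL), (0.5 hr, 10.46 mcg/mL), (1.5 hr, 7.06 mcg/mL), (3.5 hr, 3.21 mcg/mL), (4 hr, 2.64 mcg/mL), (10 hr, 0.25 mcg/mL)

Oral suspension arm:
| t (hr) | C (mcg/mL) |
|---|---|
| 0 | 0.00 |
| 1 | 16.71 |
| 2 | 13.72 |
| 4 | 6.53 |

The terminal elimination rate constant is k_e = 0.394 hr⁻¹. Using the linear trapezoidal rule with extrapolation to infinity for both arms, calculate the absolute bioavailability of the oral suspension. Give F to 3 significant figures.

F = 0.679

Trapezoidal AUC_0→10 (IV):
  [0→0.5]: (12.74+10.46)/2 × 0.5 = 5.8
  [0.5→1.5]: (10.46+7.06)/2 × 1 = 8.76
  [1.5→3.5]: (7.06+3.21)/2 × 2 = 10.27
  [3.5→4]: (3.21+2.64)/2 × 0.5 = 1.4625
  [4→10]: (2.64+0.25)/2 × 6 = 8.67
  Sum = 34.9625 mcg/mL·hr
IV tail: 0.25/0.394 = 0.635; AUC_iv,0→∞ = 34.9625 + 0.635 = 35.5975 mcg/mL·hr
Trapezoidal AUC_0→4 (oral suspension):
  [0→1]: (0.00+16.71)/2 × 1 = 8.355
  [1→2]: (16.71+13.72)/2 × 1 = 15.215
  [2→4]: (13.72+6.53)/2 × 2 = 20.25
  Sum = 43.82 mcg/mL·hr
oral suspension tail: 6.53/0.394 = 16.574; AUC_ev,0→∞ = 43.82 + 16.574 = 60.394 mcg/mL·hr
F = (AUC_ev/D_ev)/(AUC_iv/D_iv) = (60.394/500)/(35.5975/200) = 0.120788/0.1779875 = 0.6786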